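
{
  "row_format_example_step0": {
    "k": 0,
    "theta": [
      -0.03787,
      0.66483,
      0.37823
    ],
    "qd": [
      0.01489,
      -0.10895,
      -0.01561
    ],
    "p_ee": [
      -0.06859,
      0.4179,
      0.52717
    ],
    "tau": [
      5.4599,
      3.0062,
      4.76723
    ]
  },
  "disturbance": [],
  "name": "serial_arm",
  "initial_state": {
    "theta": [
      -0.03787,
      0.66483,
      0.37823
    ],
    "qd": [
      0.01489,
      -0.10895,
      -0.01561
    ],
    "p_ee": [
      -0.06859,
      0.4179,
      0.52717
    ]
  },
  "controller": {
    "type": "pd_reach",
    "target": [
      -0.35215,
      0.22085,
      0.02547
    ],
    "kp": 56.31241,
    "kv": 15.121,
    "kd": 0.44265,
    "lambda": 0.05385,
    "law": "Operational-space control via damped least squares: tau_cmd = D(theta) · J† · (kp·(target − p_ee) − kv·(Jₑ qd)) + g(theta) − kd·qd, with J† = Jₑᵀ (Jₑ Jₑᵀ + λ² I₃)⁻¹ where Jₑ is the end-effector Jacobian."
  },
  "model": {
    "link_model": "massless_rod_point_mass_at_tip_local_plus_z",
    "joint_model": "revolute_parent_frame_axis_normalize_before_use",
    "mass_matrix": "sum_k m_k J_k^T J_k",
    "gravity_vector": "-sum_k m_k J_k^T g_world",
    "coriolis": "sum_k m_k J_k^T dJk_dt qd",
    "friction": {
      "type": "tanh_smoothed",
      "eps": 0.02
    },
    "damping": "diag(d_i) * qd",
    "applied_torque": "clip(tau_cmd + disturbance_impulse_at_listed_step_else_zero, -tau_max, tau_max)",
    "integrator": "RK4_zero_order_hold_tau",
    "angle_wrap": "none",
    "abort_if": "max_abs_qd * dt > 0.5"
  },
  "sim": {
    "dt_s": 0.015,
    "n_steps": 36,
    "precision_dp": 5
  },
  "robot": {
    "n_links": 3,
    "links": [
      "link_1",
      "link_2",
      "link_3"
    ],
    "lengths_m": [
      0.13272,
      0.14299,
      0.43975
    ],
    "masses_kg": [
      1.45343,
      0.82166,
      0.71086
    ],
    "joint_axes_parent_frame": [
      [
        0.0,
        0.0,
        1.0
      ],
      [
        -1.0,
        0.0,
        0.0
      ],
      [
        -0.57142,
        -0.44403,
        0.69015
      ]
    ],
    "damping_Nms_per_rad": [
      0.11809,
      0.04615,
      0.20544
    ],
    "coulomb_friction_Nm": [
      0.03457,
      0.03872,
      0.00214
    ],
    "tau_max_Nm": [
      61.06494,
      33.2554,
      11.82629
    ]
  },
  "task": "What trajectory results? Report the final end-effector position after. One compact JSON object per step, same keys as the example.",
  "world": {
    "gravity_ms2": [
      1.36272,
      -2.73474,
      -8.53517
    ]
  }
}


{"k":1,"theta":[-0.03954,0.66164,0.38978],"qd":[-0.12982,-0.24396,1.36414],"p_ee":[-0.07074,0.41791,0.52641],"tau":[4.29767,1.78299,2.97194]}
{"k":2,"theta":[-0.0346,0.66231,0.40445],"qd":[0.70185,0.27855,0.73831],"p_ee":[-0.07638,0.41922,0.52348],"tau":[3.06062,0.73393,2.45033]}
{"k":3,"theta":[-0.0265,0.66505,0.42388],"qd":[0.44732,0.13586,1.7288],"p_ee":[-0.08453,0.42136,0.51881],"tau":[2.47969,0.056,1.33092]}
{"k":4,"theta":[-0.01503,0.67039,0.44447],"qd":[1.02444,0.54177,1.1115],"p_ee":[-0.09445,0.42402,0.51282],"tau":[1.73166,-0.59005,1.15471]}
{"k":5,"theta":[-0.0023,0.67727,0.46745],"qd":[0.7276,0.41221,1.8567],"p_ee":[-0.10561,0.42692,0.50569],"tau":[1.45037,-0.99948,0.41097]}
{"k":6,"theta":[0.01186,0.68596,0.49076],"qd":[1.11597,0.71985,1.32651],"p_ee":[-0.1176,0.42987,0.49768],"tau":[0.98412,-1.42457,0.3797]}
{"k":7,"theta":[0.0262,0.69579,0.51528],"qd":[0.83918,0.6179,1.87032],"p_ee":[-0.13012,0.43271,0.48889],"tau":[0.84529,-1.6885,-0.1251]}
{"k":8,"theta":[0.04093,0.7069,0.53975],"qd":[1.09229,0.84379,1.44697],"p_ee":[-0.14294,0.43536,0.4795],"tau":[0.5438,-1.98126,-0.10532]}
{"k":9,"theta":[0.05536,0.71887,0.56468],"qd":[0.8634,0.77269,1.8236],"p_ee":[-0.15588,0.43771,0.46958],"tau":[0.46724,-2.16399,-0.44951]}
{"k":10,"theta":[0.06962,0.73174,0.58939],"qd":[1.01776,0.93172,1.50614],"p_ee":[-0.1688,0.43973,0.45924],"tau":[0.26606,-2.374,-0.42317]}
{"k":11,"theta":[0.0834,0.74529,0.61408],"qd":[0.84238,0.88831,1.7482],"p_ee":[-0.1816,0.44139,0.44855],"tau":[0.21398,-2.5106,-0.65552]}
{"k":12,"theta":[0.09675,0.75947,0.63845],"qd":[0.92587,0.99519,1.52205],"p_ee":[-0.1942,0.44266,0.4376],"tau":[0.07612,-2.66738,-0.63932]}
{"k":13,"theta":[0.10955,0.77415,0.66253],"qd":[0.79772,0.97282,1.66189],"p_ee":[-0.20653,0.44355,0.42642],"tau":[0.03275,-2.77679,-0.79311]}
{"k":14,"theta":[0.12182,0.78928,0.68622],"qd":[0.83278,1.04123,1.5061],"p_ee":[-0.21856,0.44405,0.41509],"tau":[-0.06416,-2.89848,-0.78933]}
{"k":15,"theta":[0.13353,0.80478,0.70946],"qd":[0.74093,1.03232,1.5737],"p_ee":[-0.23023,0.44416,0.40366],"tau":[-0.10403,-2.99052,-0.88853]}
{"k":16,"theta":[0.14468,0.82058,0.73226],"qd":[0.74523,1.07374,1.46702],"p_ee":[-0.24152,0.44392,0.39216],"tau":[-0.17412,-3.08833,-0.89334]}
{"k":17,"theta":[0.15529,0.83663,0.75452],"qd":[0.67868,1.07159,1.48747],"p_ee":[-0.25242,0.44332,0.38064],"tau":[-0.21125,-3.16786,-0.95526]}
{"k":18,"theta":[0.16535,0.85287,0.7763],"qd":[0.66519,1.0947,1.41214],"p_ee":[-0.2629,0.44239,0.36914],"tau":[-0.26355,-3.24864,-0.96344]}
{"k":19,"theta":[0.1749,0.86926,0.79751],"qd":[0.61504,1.09441,1.40435],"p_ee":[-0.27295,0.44115,0.35768],"tau":[-0.29738,-3.31797,-1.00016]}
{"k":20,"theta":[0.18392,0.88574,0.8182],"qd":[0.59248,1.10521,1.34759],"p_ee":[-0.28258,0.43963,0.34631],"tau":[-0.33757,-3.38586,-1.00741]}
{"k":21,"theta":[0.19246,0.90228,0.83833],"qd":[0.5525,1.10373,1.32444],"p_ee":[-0.29177,0.43784,0.33505],"tau":[-0.36746,-3.44612,-1.02696]}
{"k":22,"theta":[0.20051,0.91883,0.85791],"qd":[0.52621,1.10607,1.27815],"p_ee":[-0.30053,0.4358,0.32391],"tau":[-0.39907,-3.50355,-1.03056]}
{"k":23,"theta":[0.2081,0.93537,0.87694],"qd":[0.4925,1.10186,1.24771],"p_ee":[-0.30887,0.43355,0.31294],"tau":[-0.42473,-3.55541,-1.03808]}
{"k":24,"theta":[0.21524,0.95184,0.89543],"qd":[0.46543,1.09812,1.20733],"p_ee":[-0.31679,0.4311,0.30214],"tau":[-0.44993,-3.60386,-1.03675]}
{"k":25,"theta":[0.22195,0.96824,0.91337],"qd":[0.43573,1.09064,1.17425],"p_ee":[-0.32429,0.42847,0.29153],"tau":[-0.4714,-3.64783,-1.03547]}
{"k":26,"theta":[0.22824,0.98451,0.93079],"qd":[0.40935,1.08232,1.13753],"p_ee":[-0.33139,0.42569,0.28113],"tau":[-0.49153,-3.68828,-1.02893]}
{"k":27,"theta":[0.23413,1.00065,0.94769],"qd":[0.38246,1.07162,1.10432],"p_ee":[-0.3381,0.42278,0.27096],"tau":[-0.50908,-3.72486,-1.02096]}
{"k":28,"theta":[0.23964,1.01661,0.96408],"qd":[0.35739,1.05972,1.07031],"p_ee":[-0.34443,0.41975,0.26101],"tau":[-0.52507,-3.75804,-1.00955]}
{"k":29,"theta":[0.24476,1.03239,0.97998],"qd":[0.33266,1.04616,1.03827],"p_ee":[-0.35039,0.41663,0.25131],"tau":[-0.53908,-3.78778,-0.99632]}
{"k":30,"theta":[0.24953,1.04795,0.9954],"qd":[0.30912,1.03145,1.00663],"p_ee":[-0.35599,0.41343,0.24186],"tau":[-0.55157,-3.81434,-0.98066]}
{"k":31,"theta":[0.25395,1.06328,1.01036],"qd":[0.2862,1.01551,0.97641],"p_ee":[-0.36126,0.41017,0.23266],"tau":[-0.56246,-3.83782,-0.96328]}
{"k":32,"theta":[0.25803,1.07837,1.02487],"qd":[0.26421,0.99862,0.94706],"p_ee":[-0.3662,0.40686,0.22372],"tau":[-0.57199,-3.8584,-0.94408]}
{"k":33,"theta":[0.26178,1.0932,1.03895],"qd":[0.24291,0.98083,0.91894],"p_ee":[-0.37083,0.40352,0.21505],"tau":[-0.58018,-3.87622,-0.92344]}
{"k":34,"theta":[0.26522,1.10776,1.05262],"qd":[0.2224,0.96232,0.89187],"p_ee":[-0.37517,0.40016,0.20664],"tau":[-0.58717,-3.89145,-0.90143]}
{"k":35,"theta":[0.26836,1.12204,1.06589],"qd":[0.20259,0.94318,0.86596],"p_ee":[-0.37922,0.3968,0.19849],"tau":[-0.59304,-3.90425,-0.87828]}
{"k":36,"theta":[0.27121,1.13602,1.07877],"qd":[0.18349,0.92355,0.84115],"p_ee":[-0.383,0.39344,0.19061]}
{"summary": "final p_ee position (m): -0.38300 0.39344 0.19061"}


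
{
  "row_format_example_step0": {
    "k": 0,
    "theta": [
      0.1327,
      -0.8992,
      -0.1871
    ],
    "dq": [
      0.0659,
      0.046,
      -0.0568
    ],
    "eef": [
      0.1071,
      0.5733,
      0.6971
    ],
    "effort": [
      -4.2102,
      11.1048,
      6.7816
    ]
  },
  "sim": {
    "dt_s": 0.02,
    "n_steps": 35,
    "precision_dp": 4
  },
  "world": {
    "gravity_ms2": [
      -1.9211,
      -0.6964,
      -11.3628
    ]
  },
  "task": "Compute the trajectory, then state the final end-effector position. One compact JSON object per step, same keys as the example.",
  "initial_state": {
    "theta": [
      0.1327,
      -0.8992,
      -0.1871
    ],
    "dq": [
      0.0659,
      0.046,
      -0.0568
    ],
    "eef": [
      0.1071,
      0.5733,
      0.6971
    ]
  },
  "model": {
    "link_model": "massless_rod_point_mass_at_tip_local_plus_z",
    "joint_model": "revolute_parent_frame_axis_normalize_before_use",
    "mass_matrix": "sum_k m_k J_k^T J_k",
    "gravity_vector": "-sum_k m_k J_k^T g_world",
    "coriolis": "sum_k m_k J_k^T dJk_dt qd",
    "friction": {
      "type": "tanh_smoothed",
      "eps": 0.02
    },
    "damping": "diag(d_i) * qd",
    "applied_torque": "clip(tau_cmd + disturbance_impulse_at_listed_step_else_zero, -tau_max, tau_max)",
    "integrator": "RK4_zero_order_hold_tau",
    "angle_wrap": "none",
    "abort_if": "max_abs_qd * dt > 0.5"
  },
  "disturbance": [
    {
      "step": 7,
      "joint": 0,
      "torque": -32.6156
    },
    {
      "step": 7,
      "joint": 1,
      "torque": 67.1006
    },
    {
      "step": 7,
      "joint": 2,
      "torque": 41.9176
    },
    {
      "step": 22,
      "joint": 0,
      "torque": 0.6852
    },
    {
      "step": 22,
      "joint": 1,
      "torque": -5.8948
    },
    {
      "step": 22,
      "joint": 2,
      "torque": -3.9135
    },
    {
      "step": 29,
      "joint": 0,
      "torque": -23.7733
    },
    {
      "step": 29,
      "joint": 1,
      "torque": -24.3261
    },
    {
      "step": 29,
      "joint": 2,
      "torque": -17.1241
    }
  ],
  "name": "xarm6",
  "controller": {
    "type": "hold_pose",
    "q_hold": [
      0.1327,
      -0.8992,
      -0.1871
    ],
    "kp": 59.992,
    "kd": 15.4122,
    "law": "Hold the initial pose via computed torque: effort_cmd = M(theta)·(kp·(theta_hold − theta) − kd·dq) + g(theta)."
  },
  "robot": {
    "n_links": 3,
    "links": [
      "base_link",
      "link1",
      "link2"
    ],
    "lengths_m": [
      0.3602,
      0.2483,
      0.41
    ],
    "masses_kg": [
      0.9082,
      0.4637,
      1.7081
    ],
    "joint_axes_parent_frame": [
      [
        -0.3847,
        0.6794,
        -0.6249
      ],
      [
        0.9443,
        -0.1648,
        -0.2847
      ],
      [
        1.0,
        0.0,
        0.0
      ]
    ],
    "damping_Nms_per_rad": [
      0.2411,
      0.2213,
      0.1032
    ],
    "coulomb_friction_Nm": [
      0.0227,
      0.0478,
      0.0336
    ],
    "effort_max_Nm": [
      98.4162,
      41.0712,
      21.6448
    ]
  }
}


{"k":1,"theta":[0.1338,-0.8989,-0.1873],"dq":[0.0436,0.0149,-0.0138],"eef":[0.108,0.5735,0.6969],"effort":[-3.8567,11.081,6.7812]}
{"k":2,"theta":[0.1345,-0.8989,-0.1872],"dq":[0.0284,0.008,-0.0066],"eef":[0.1086,0.5736,0.6967],"effort":[-3.5805,11.059,6.7822]}
{"k":3,"theta":[0.1349,-0.899,-0.1869],"dq":[0.0172,0.0046,-0.0037],"eef":[0.109,0.5737,0.6966],"effort":[-3.3661,11.0416,6.7829]}
{"k":4,"theta":[0.1351,-0.8991,-0.1867],"dq":[0.0092,0.0038,-0.0041],"eef":[0.1092,0.5737,0.6966],"effort":[-3.2008,11.0274,6.7833]}
{"k":5,"theta":[0.1353,-0.8992,-0.1866],"dq":[0.0035,0.0038,-0.0054],"eef":[0.1093,0.5737,0.6965],"effort":[-3.0745,11.0161,6.7834]}
{"k":6,"theta":[0.1353,-0.8993,-0.1864],"dq":[-0.0006,0.0037,-0.0059],"eef":[0.1093,0.5738,0.6965],"effort":[-2.9785,11.0074,6.7833]}
{"k":7,"theta":[0.1352,-0.8994,-0.1862],"dq":[-0.0033,0.0038,-0.0065],"eef":[0.1093,0.5737,0.6966],"effort":[-35.5213,41.0712,21.6448]}
{"k":8,"theta":[0.1344,-0.8677,-0.2236],"dq":[-0.0962,3.0133,-3.4912],"eef":[0.1073,0.5701,0.7005],"effort":[7.6634,1.3712,1.9855]}
{"k":9,"theta":[0.132,-0.8246,-0.2707],"dq":[-0.1291,1.4228,-1.4144],"eef":[0.1041,0.5639,0.7071],"effort":[5.2539,3.6752,3.1044]}
{"k":10,"theta":[0.1295,-0.8048,-0.2886],"dq":[-0.1132,0.6124,-0.449],"eef":[0.1019,0.56,0.7117],"effort":[3.3672,5.4264,4.0048]}
{"k":11,"theta":[0.1275,-0.7971,-0.2926],"dq":[-0.0846,0.1891,-0.0059],"eef":[0.1006,0.5577,0.7148],"effort":[1.8964,6.769,4.7207]}
{"k":12,"theta":[0.1261,-0.7954,-0.2911],"dq":[-0.0523,0.0045,0.1265],"eef":[0.0998,0.5565,0.7165],"effort":[0.7509,7.8017,5.297]}
{"k":13,"theta":[0.1254,-0.7959,-0.2887],"dq":[-0.0219,-0.0518,0.107],"eef":[0.0994,0.5561,0.7173],"effort":[-0.1399,8.5772,5.7467]}
{"k":14,"theta":[0.1252,-0.7972,-0.2869],"dq":[0.0009,-0.0786,0.0736],"eef":[0.0993,0.5561,0.7173],"effort":[-0.8273,9.1716,6.0938]}
{"k":15,"theta":[0.1254,-0.7989,-0.2857],"dq":[0.0166,-0.0965,0.0497],"eef":[0.0994,0.5565,0.7168],"effort":[-1.3516,9.6287,6.3599]}
{"k":16,"theta":[0.1258,-0.801,-0.2849],"dq":[0.0271,-0.1083,0.034],"eef":[0.0997,0.5572,0.716],"effort":[-1.7509,9.9782,6.5622]}
{"k":17,"theta":[0.1264,-0.8032,-0.2843],"dq":[0.0336,-0.1164,0.0259],"eef":[0.1,0.558,0.7149],"effort":[-2.0539,10.2435,6.7141]}
{"k":18,"theta":[0.1271,-0.8056,-0.2838],"dq":[0.0372,-0.1214,0.0228],"eef":[0.1004,0.5589,0.7136],"effort":[-2.2822,10.4431,6.8268]}
{"k":19,"theta":[0.1279,-0.808,-0.2834],"dq":[0.0387,-0.123,0.0216],"eef":[0.1008,0.5598,0.7123],"effort":[-2.4523,10.592,6.9095]}
{"k":20,"theta":[0.1286,-0.8104,-0.283],"dq":[0.0388,-0.1218,0.0212],"eef":[0.1013,0.5607,0.711],"effort":[-2.5774,10.7016,6.9692]}
{"k":21,"theta":[0.1294,-0.8128,-0.2826],"dq":[0.0379,-0.1185,0.0211],"eef":[0.1017,0.5616,0.7097],"effort":[-2.6678,10.7811,7.0113]}
{"k":22,"theta":[0.1302,-0.8151,-0.2822],"dq":[0.0364,-0.1138,0.0212],"eef":[0.1022,0.5625,0.7085],"effort":[-2.0463,4.9428,3.1266]}
{"k":23,"theta":[0.1308,-0.8182,-0.2832],"dq":[0.024,-0.2014,-0.1106],"eef":[0.1022,0.5638,0.7064],"effort":[-2.9976,12.7744,8.3041]}
{"k":24,"theta":[0.1312,-0.8224,-0.2842],"dq":[0.0217,-0.208,-0.0017],"eef":[0.102,0.5655,0.7038],"effort":[-2.976,12.3541,8.008]}
{"k":25,"theta":[0.1317,-0.8262,-0.2839],"dq":[0.0227,-0.1695,0.016],"eef":[0.102,0.5668,0.7018],"effort":[-2.9521,12.0213,7.7847]}
{"k":26,"theta":[0.1321,-0.8292,-0.2836],"dq":[0.0232,-0.1329,0.0193],"eef":[0.1021,0.5679,0.7002],"effort":[-2.9277,11.7593,7.6109]}
{"k":27,"theta":[0.1326,-0.8316,-0.2832],"dq":[0.0229,-0.1045,0.0218],"eef":[0.1023,0.5687,0.699],"effort":[-2.9041,11.5531,7.4742]}
{"k":28,"theta":[0.133,-0.8334,-0.2828],"dq":[0.0221,-0.0829,0.0241],"eef":[0.1025,0.5693,0.6981],"effort":[-2.8818,11.391,7.3664]}
{"k":29,"theta":[0.1335,-0.8349,-0.2823],"dq":[0.0208,-0.0665,0.0263],"eef":[0.1028,0.5698,0.6974],"effort":[-26.6346,-13.0624,-9.8425]}
{"k":30,"theta":[0.1297,-0.8441,-0.2826],"dq":[-0.3957,-0.8443,-0.0637],"eef":[0.0986,0.5721,0.6936],"effort":[4.8084,18.9986,12.7185]}
{"k":31,"theta":[0.1231,-0.8582,-0.2837],"dq":[-0.2618,-0.5796,-0.0304],"eef":[0.0914,0.5754,0.6878],"effort":[3.0396,17.0969,11.3646]}
{"k":32,"theta":[0.1189,-0.8678,-0.284],"dq":[-0.1627,-0.3851,0.0004],"eef":[0.0868,0.5776,0.6839],"effort":[1.6607,15.6033,10.3033]}
{"k":33,"theta":[0.1164,-0.8739,-0.2841],"dq":[-0.0892,-0.2346,0.0137],"eef":[0.084,0.579,0.6814],"effort":[0.5869,14.4372,9.4791]}
{"k":34,"theta":[0.1151,-0.8774,-0.2838],"dq":[-0.0355,-0.1231,0.0217],"eef":[0.0826,0.5798,0.68],"effort":[-0.2472,13.5315,8.8409]}
{"k":35,"theta":[0.1148,-0.879,-0.2834],"dq":[0.0028,-0.0418,0.0262],"eef":[0.0822,0.5802,0.6794]}
{"summary": "final eef position (m): 0.0822 0.5802 0.6794"}


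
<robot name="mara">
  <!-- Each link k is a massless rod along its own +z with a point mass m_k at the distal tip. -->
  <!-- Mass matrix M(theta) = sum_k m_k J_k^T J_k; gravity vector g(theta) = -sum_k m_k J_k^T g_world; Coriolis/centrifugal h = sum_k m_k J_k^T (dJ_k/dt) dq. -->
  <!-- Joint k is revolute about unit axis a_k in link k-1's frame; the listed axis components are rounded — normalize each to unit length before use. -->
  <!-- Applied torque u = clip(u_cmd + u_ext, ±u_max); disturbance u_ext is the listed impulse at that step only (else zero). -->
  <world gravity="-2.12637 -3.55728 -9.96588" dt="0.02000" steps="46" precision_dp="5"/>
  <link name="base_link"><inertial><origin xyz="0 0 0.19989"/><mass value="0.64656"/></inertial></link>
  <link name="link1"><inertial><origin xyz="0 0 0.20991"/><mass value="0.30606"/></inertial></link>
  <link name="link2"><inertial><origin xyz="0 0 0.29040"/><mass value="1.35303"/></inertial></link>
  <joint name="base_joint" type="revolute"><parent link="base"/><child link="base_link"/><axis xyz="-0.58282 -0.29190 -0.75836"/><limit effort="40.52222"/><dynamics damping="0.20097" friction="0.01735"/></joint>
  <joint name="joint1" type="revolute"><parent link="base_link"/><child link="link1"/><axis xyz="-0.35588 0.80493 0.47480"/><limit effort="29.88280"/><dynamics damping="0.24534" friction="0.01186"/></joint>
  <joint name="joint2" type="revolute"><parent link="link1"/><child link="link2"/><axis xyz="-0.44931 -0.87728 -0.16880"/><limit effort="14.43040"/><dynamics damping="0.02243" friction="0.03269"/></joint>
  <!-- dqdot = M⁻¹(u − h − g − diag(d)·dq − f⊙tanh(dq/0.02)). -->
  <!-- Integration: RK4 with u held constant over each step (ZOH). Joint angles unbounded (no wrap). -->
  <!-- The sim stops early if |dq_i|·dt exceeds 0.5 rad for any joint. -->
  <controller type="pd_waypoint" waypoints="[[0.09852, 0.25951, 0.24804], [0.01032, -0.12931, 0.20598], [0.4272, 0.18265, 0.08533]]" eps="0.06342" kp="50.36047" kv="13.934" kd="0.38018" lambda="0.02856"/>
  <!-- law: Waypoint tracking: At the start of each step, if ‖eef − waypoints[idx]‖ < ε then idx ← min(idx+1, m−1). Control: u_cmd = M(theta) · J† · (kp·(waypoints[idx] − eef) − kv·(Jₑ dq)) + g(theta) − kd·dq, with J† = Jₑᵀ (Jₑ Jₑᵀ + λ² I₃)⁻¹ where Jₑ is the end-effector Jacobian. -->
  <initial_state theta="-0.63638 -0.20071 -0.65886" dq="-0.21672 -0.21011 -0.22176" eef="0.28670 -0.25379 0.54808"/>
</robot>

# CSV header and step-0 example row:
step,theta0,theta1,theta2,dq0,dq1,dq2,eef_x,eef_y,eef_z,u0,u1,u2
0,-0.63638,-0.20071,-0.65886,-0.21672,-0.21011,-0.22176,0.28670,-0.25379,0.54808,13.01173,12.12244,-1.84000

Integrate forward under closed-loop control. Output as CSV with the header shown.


step,theta0,theta1,theta2,dq0,dq1,dq2,eef_x,eef_y,eef_z,u0,u1,u2
1,-0.61325,-0.20864,-0.70818,2.46306,-0.52507,-4.54670,0.28620,-0.25023,0.54402,9.17533,9.55037,0.61655
2,-0.55510,-0.21447,-0.80615,3.35371,-0.03217,-5.20485,0.28319,-0.23834,0.53779,6.73200,7.13830,1.14569
3,-0.48386,-0.20982,-0.90883,3.79362,0.50859,-5.06557,0.27909,-0.22131,0.53154,5.12429,5.21760,1.38021
4,-0.40532,-0.19503,-1.00659,4.08711,0.97833,-4.72220,0.27446,-0.20113,0.52515,4.04922,3.70767,1.61181
5,-0.32148,-0.17161,-1.09680,4.32273,1.37153,-4.31512,0.26960,-0.17920,0.51830,3.32090,2.49995,1.87971
6,-0.23315,-0.14098,-1.17869,4.53567,1.69695,-3.88916,0.26469,-0.15662,0.51078,2.82210,1.51052,2.17622
7,-0.14060,-0.10445,-1.25206,4.74176,1.96168,-3.46439,0.25984,-0.13423,0.50250,2.47903,0.68049,2.48686
8,-0.04392,-0.06318,-1.31708,4.94693,2.16947,-3.05319,0.25514,-0.11272,0.49350,2.24597,-0.02993,2.79893
9,0.05688,-0.01829,-1.37411,5.15081,2.32198,-2.66494,0.25062,-0.09261,0.48390,2.09522,-0.64719,3.10281
10,0.16173,0.02910,-1.42370,5.34929,2.42053,-2.30715,0.24626,-0.07432,0.47389,2.01031,-1.18852,3.39134
11,0.27048,0.07796,-1.46649,5.53743,2.46797,-1.98537,0.24201,-0.05813,0.46370,1.98118,-1.66477,3.65885
12,0.38289,0.12731,-1.50326,5.71297,2.47013,-1.70262,0.23775,-0.04417,0.45357,2.00044,-2.08217,3.90028
13,0.49875,0.17635,-1.53478,5.87989,2.43697,-1.45859,0.23336,-0.03246,0.44375,2.06083,-2.44371,4.11086
14,0.61799,0.22449,-1.56179,6.05058,2.38259,-1.24921,0.22866,-0.02284,0.43448,2.15351,-2.75035,4.28631
15,0.74088,0.27150,-1.58490,6.24479,2.32391,-1.06673,0.22348,-0.01505,0.42593,2.26684,-3.00233,4.42347
16,0.86811,0.31746,-1.60456,6.48466,2.27793,-0.90086,0.21766,-0.00876,0.41824,2.38266,-3.20121,4.52103
17,1.00074,0.36274,-1.62098,6.78438,2.25706,-0.74105,0.21106,-0.00360,0.41148,2.46159,-3.35489,4.58011
18,1.13982,0.40784,-1.63422,7.12839,2.25919,-0.58160,0.20359,0.00078,0.40570,2.39570,-3.49374,4.60563
19,1.28520,0.45276,-1.64442,7.41416,2.23967,-0.43656,0.19516,0.00471,0.40090,1.90826,-3.70912,4.61145
20,1.43246,0.49545,-1.65262,7.31942,2.04115,-0.38048,0.18576,0.00846,0.39708,0.62809,-4.14294,4.63197
21,1.56785,0.52917,-1.66228,6.25367,1.35751,-0.58055,0.17558,0.01236,0.39413,-0.92879,-4.62436,4.71227
22,1.67134,0.54389,-1.67886,4.16607,0.15570,-1.06294,0.16523,0.01686,0.39169,-1.36983,-4.59846,4.81292
23,1.73434,0.53572,-1.70435,2.20711,-0.93501,-1.46403,0.15549,0.02221,0.38946,-0.76593,-4.10168,4.78924
24,1.76802,0.51157,-1.73459,1.19603,-1.46665,-1.54913,0.14674,0.02822,0.38744,0.08573,-3.52108,4.61510
25,1.79094,0.48223,-1.76393,1.09415,-1.47252,-1.39003,0.13894,0.03464,0.38567,0.75352,-3.08088,4.38464
26,1.81739,0.45586,-1.78915,1.53069,-1.18237,-1.14351,0.13189,0.04135,0.38404,1.04982,-2.83525,4.18856
27,1.85398,0.43580,-1.80977,2.10477,-0.84352,-0.93132,0.12541,0.04841,0.38233,1.00814,-2.71618,4.06869
28,1.90077,0.42146,-1.82700,2.55705,-0.60669,-0.80192,0.11941,0.05587,0.38032,0.79103,-2.62723,4.01914
29,1.95452,0.41048,-1.84240,2.80941,-0.50212,-0.74442,0.11381,0.06376,0.37793,0.53692,-2.51584,4.01012
30,2.01156,0.40059,-1.85708,2.89201,-0.49411,-0.72649,0.10865,0.07203,0.37514,0.31256,-2.37267,4.01265
31,2.06914,0.39035,-1.87152,2.86632,-0.53480,-0.71998,0.10398,0.08059,0.37200,0.13267,-2.20753,4.00905
32,2.12563,0.37914,-1.88579,2.78462,-0.58899,-0.70889,0.09987,0.08936,0.36854,-0.01247,-2.03333,3.99261
33,2.18024,0.36690,-1.89974,2.67828,-0.63862,-0.68793,0.09638,0.09820,0.36485,-0.13823,-1.85972,3.96339
34,2.23260,0.35376,-1.91318,2.56055,-0.67840,-0.65811,0.09353,0.10703,0.36097,-0.25649,-1.69201,3.92436
35,2.28252,0.33991,-1.92597,2.43406,-0.70963,-0.62281,0.09130,0.11575,0.35696,-0.37328,-1.53237,3.87884
36,2.32981,0.32549,-1.93803,2.29736,-0.73559,-0.58540,0.08968,0.12429,0.35287,-0.48988,-1.38142,3.82944
37,2.37424,0.31057,-1.94936,2.14896,-0.75906,-0.54831,0.08861,0.13256,0.34875,-0.60468,-1.23920,3.77793
38,2.41559,0.29519,-1.95996,1.98904,-0.78147,-0.51288,0.08804,0.14053,0.34464,-0.71480,-1.10568,3.72544
39,2.45364,0.27936,-1.96987,1.81970,-0.80298,-0.47968,0.08790,0.14814,0.34059,-0.81720,-0.98080,3.67270
40,2.48825,0.26312,-1.97915,1.64467,-0.82282,-0.44878,0.08813,0.15537,0.33664,-0.90931,-0.86446,3.62028
41,2.51934,0.24651,-1.98783,1.46858,-0.83976,-0.41999,0.08866,0.16219,0.33281,-0.98945,-0.75649,3.56863
42,2.54695,0.22960,-1.99595,1.29633,-0.85249,-0.39307,0.08941,0.16861,0.32914,-1.05700,-0.65658,3.51820
43,2.57121,0.21250,-2.00355,1.13234,-0.85998,-0.36779,0.09034,0.17463,0.32563,-1.11240,-0.56435,3.46936
44,2.59230,0.19530,-2.01066,0.98009,-0.86161,-0.34407,0.09137,0.18025,0.32231,-1.15693,-0.47929,3.42245
45,2.61049,0.17812,-2.01731,0.84187,-0.85733,-0.32189,0.09247,0.18550,0.31916,-1.19239,-0.40082,3.37772
46,2.62608,0.16109,-2.02354,0.71874,-0.84753,-0.30133,0.09360,0.19039,0.31620,,,


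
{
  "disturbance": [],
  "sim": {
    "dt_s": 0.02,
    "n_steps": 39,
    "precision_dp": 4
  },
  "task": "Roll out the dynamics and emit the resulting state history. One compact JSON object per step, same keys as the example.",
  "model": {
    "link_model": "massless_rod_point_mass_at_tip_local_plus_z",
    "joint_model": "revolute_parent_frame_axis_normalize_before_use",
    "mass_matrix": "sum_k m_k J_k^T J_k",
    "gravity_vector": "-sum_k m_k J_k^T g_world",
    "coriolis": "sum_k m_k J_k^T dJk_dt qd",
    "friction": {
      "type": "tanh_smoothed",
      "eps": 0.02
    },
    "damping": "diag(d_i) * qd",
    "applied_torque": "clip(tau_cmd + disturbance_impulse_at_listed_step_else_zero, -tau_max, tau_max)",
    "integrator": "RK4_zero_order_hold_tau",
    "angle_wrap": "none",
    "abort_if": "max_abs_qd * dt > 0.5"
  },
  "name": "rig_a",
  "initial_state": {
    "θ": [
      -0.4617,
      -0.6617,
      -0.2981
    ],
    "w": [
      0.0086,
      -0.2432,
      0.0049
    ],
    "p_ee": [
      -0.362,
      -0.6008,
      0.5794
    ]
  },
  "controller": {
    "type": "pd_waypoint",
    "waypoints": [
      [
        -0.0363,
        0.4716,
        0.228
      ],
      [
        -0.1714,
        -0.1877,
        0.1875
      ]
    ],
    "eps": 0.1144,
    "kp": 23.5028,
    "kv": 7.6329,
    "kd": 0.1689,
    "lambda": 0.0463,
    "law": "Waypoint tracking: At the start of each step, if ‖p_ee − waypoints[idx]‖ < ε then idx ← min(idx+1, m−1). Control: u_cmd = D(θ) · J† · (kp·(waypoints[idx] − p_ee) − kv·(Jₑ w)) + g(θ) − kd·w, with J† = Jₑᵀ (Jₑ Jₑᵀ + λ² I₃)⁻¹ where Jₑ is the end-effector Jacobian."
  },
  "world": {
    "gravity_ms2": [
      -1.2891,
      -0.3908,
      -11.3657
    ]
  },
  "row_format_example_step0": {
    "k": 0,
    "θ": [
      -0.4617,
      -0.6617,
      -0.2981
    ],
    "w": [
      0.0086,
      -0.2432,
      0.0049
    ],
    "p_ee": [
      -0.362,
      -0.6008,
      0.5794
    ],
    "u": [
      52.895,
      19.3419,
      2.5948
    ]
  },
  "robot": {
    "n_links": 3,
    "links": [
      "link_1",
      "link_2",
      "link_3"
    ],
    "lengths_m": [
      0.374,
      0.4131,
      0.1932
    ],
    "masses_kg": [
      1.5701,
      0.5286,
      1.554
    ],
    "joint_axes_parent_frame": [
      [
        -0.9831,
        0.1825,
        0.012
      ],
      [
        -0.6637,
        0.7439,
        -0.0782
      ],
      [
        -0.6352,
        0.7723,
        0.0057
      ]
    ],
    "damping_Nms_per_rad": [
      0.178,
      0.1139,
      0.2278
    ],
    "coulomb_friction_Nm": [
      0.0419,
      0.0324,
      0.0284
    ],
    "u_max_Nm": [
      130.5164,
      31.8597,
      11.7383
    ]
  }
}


{"k":1,"\u03b8":[-0.4555,-0.663,-0.3303],"w":[0.6246,0.0102,-2.9043],"p_ee":[-0.3638,-0.5972,0.5769],"u":[47.6201,18.5622,2.9574]}
{"k":2,"\u03b8":[-0.4374,-0.6652,-0.3976],"w":[1.1908,-0.2679,-3.6975],"p_ee":[-0.3664,-0.5865,0.5752],"u":[42.224,17.4747,2.7071]}
{"k":3,"\u03b8":[-0.4088,-0.6733,-0.4762],"w":[1.6698,-0.5711,-4.0671],"p_ee":[-0.3693,-0.5698,0.5745],"u":[37.0517,16.196,2.3588]}
{"k":4,"\u03b8":[-0.3715,-0.6873,-0.56],"w":[2.0747,-0.8542,-4.2411],"p_ee":[-0.3717,-0.5481,0.5744],"u":[32.2787,14.8779,2.0164]}
{"k":5,"\u03b8":[-0.3266,-0.7068,-0.6459],"w":[2.4207,-1.1169,-4.2821],"p_ee":[-0.3734,-0.5223,0.5746],"u":[27.9871,13.6362,1.7212]}
{"k":6,"\u03b8":[-0.2753,-0.7314,-0.7314],"w":[2.7204,-1.3592,-4.2281],"p_ee":[-0.3739,-0.493,0.5746],"u":[24.1776,12.531,1.4913]}
{"k":7,"\u03b8":[-0.2183,-0.7606,-0.8151],"w":[2.9829,-1.5785,-4.1075],"p_ee":[-0.3731,-0.461,0.5741],"u":[20.8021,11.5789,1.3305]}
{"k":8,"\u03b8":[-0.1565,-0.794,-0.8958],"w":[3.2148,-1.7706,-3.942],"p_ee":[-0.3708,-0.4269,0.5729],"u":[17.7935,10.7712,1.2342]}
{"k":9,"\u03b8":[-0.0902,-0.8309,-0.9729],"w":[3.4201,-1.9307,-3.7479],"p_ee":[-0.367,-0.3913,0.5708],"u":[15.0835,10.0879,1.1936]}
{"k":10,"\u03b8":[-0.0201,-0.8707,-1.0459],"w":[3.6015,-2.0543,-3.5382],"p_ee":[-0.3617,-0.3546,0.5679],"u":[12.6097,9.5043,1.1985]}
{"k":11,"\u03b8":[0.0535,-0.9126,-1.1146],"w":[3.7602,-2.1375,-3.3229],"p_ee":[-0.3549,-0.3172,0.564],"u":[10.3174,8.9954,1.2389]}
{"k":12,"\u03b8":[0.13,-0.9557,-1.179],"w":[3.8964,-2.1777,-3.1095],"p_ee":[-0.3467,-0.2795,0.5592],"u":[8.1595,8.537,1.3058]}
{"k":13,"\u03b8":[0.209,-0.9992,-1.2392],"w":[4.0097,-2.1735,-2.9037],"p_ee":[-0.3374,-0.2418,0.5536],"u":[6.0955,8.1066,1.3918]}
{"k":14,"\u03b8":[0.29,-1.0422,-1.2954],"w":[4.099,-2.1253,-2.7089],"p_ee":[-0.327,-0.2043,0.5472],"u":[4.0916,7.684,1.4906]}
{"k":15,"\u03b8":[0.3725,-1.0838,-1.3478],"w":[4.1629,-2.0346,-2.527],"p_ee":[-0.3159,-0.1671,0.5402],"u":[2.1207,7.2513,1.5978]}
{"k":16,"\u03b8":[0.4561,-1.1231,-1.3967],"w":[4.1995,-1.9042,-2.3587],"p_ee":[-0.3042,-0.1303,0.5326],"u":[0.1636,6.7939,1.7096]}
{"k":17,"\u03b8":[0.5401,-1.1595,-1.4424],"w":[4.2065,-1.738,-2.2037],"p_ee":[-0.2922,-0.094,0.5245],"u":[-1.7899,6.3001,1.8234]}
{"k":18,"\u03b8":[0.6239,-1.1923,-1.4851],"w":[4.1819,-1.5409,-2.0613],"p_ee":[-0.2801,-0.0584,0.5158],"u":[-3.7402,5.7626,1.937]}
{"k":19,"\u03b8":[0.7069,-1.2209,-1.525],"w":[4.1238,-1.3186,-1.9302],"p_ee":[-0.2682,-0.0234,0.5067],"u":[-5.678,5.1783,2.0483]}
{"k":20,"\u03b8":[0.7884,-1.2448,-1.5624],"w":[4.0311,-1.0775,-1.8095],"p_ee":[-0.2565,0.0109,0.4972],"u":[-7.5851,4.5487,2.1555]}
{"k":21,"\u03b8":[0.8677,-1.2638,-1.5976],"w":[3.9035,-0.8246,-1.6981],"p_ee":[-0.2454,0.0444,0.4872],"u":[-9.4376,3.8801,2.2565]}
{"k":22,"\u03b8":[0.9442,-1.2777,-1.6305],"w":[3.7425,-0.5671,-1.5953],"p_ee":[-0.235,0.0769,0.4769],"u":[-11.2075,3.1825,2.3496]}
{"k":23,"\u03b8":[1.0171,-1.2864,-1.6615],"w":[3.5508,-0.3121,-1.5009],"p_ee":[-0.2252,0.1085,0.4661],"u":[-12.8672,2.4693,2.433]}
{"k":24,"\u03b8":[1.0858,-1.2902,-1.6907],"w":[3.3325,-0.0662,-1.4149],"p_ee":[-0.2163,0.139,0.4551],"u":[-14.391,1.7557,2.5054]}
{"k":25,"\u03b8":[1.1501,-1.2893,-1.7182],"w":[3.0965,0.1585,-1.3303],"p_ee":[-0.208,0.1682,0.4438],"u":[-15.7548,1.067,2.565]}
{"k":26,"\u03b8":[1.2095,-1.284,-1.744],"w":[2.8457,0.3636,-1.2564],"p_ee":[-0.2006,0.1962,0.4323],"u":[-16.9493,0.4095,2.613]}
{"k":27,"\u03b8":[1.2638,-1.2749,-1.7685],"w":[2.5864,0.5467,-1.1938],"p_ee":[-0.1939,0.2227,0.4208],"u":[-17.9689,-0.2057,2.6498]}
{"k":28,"\u03b8":[1.3129,-1.2624,-1.7918],"w":[2.3251,0.7053,-1.1414],"p_ee":[-0.1877,0.2476,0.4093],"u":[-18.8147,-0.7683,2.6756]}
{"k":29,"\u03b8":[1.3568,-1.2469,-1.8142],"w":[2.0679,0.838,-1.0978],"p_ee":[-0.1822,0.2711,0.3979],"u":[-19.4944,-1.2711,2.6916]}
{"k":30,"\u03b8":[1.3956,-1.2291,-1.8358],"w":[1.8201,0.9447,-1.0618],"p_ee":[-0.177,0.293,0.3868],"u":[-20.0215,-1.7104,2.6991]}
{"k":31,"\u03b8":[1.4296,-1.2094,-1.8567],"w":[1.5856,1.0263,-1.0322],"p_ee":[-0.1723,0.3133,0.3761],"u":[-20.4128,-2.0856,2.6996]}
{"k":32,"\u03b8":[1.4591,-1.1883,-1.8771],"w":[1.3674,1.0843,-1.0077],"p_ee":[-0.1679,0.3321,0.3657],"u":[-20.6871,-2.3986,2.6948]}
{"k":33,"\u03b8":[1.4844,-1.1662,-1.897],"w":[1.1673,1.1209,-0.9873],"p_ee":[-0.1637,0.3494,0.3558],"u":[-20.8635,-2.6534,2.6861]}
{"k":34,"\u03b8":[1.506,-1.1436,-1.9166],"w":[0.9859,1.1386,-0.9699],"p_ee":[-0.1598,0.3651,0.3465],"u":[-20.9601,-2.8552,2.6749]}
{"k":35,"\u03b8":[1.524,-1.1208,-1.9358],"w":[0.8232,1.14,-0.9548],"p_ee":[-0.156,0.3795,0.3377],"u":[-20.9932,-3.0099,2.6621]}
{"k":36,"\u03b8":[1.539,-1.0982,-1.9548],"w":[0.6787,1.1276,-0.9413],"p_ee":[-0.1523,0.3926,0.3294],"u":[-20.9772,-3.1235,2.6488]}
{"k":37,"\u03b8":[1.5513,-1.0758,-1.9735],"w":[0.5513,1.104,-0.929],"p_ee":[-0.1488,0.4044,0.3218],"u":[-20.9239,-3.2022,2.6355]}
{"k":38,"\u03b8":[1.5612,-1.0541,-1.9919],"w":[0.4395,1.0715,-0.9174],"p_ee":[-0.1454,0.415,0.3147],"u":[-20.8434,-3.2515,2.6226]}
{"k":39,"\u03b8":[1.569,-1.0331,-2.0101],"w":[0.3422,1.0321,-0.9062],"p_ee":[-0.1421,0.4245,0.3082]}


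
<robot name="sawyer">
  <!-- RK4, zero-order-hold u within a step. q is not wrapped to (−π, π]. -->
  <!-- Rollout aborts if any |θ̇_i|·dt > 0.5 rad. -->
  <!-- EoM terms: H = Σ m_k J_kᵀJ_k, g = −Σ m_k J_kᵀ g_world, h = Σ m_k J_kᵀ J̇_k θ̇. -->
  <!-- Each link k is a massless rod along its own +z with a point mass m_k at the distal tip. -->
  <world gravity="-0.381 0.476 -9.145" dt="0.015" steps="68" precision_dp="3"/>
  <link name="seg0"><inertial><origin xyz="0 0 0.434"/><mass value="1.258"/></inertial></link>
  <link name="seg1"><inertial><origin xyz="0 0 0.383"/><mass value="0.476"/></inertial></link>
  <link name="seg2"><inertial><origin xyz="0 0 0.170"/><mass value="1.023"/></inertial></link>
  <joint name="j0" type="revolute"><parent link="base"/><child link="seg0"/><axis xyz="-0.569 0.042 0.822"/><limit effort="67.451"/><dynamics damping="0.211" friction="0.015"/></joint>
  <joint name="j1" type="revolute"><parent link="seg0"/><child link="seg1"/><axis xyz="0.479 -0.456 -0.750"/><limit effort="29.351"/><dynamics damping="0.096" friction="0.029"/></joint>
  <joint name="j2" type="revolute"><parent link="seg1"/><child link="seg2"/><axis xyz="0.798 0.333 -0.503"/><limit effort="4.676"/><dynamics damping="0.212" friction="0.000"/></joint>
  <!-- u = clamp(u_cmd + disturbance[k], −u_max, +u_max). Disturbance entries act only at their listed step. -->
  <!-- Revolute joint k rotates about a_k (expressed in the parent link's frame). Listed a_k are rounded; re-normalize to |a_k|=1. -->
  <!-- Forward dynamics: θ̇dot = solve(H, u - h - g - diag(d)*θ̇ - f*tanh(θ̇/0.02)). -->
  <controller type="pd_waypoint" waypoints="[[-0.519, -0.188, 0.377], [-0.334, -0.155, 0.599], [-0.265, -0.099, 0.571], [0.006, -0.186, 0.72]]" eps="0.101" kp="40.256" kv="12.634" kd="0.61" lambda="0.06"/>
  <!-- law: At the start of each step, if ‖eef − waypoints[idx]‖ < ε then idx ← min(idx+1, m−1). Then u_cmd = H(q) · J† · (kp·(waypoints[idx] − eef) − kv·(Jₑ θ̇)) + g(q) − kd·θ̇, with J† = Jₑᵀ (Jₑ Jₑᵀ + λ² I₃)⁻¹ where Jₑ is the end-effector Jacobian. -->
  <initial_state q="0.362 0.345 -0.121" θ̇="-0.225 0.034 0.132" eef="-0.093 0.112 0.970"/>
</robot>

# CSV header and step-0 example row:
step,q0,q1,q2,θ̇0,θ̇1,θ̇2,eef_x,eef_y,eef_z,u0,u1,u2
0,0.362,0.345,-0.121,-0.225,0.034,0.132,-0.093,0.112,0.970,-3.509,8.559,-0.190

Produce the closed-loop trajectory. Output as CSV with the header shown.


step,q0,q1,q2,θ̇0,θ̇1,θ̇2,eef_x,eef_y,eef_z,u0,u1,u2
1,0.361,0.354,-0.122,0.110,1.228,-0.218,-0.095,0.109,0.970,-3.273,6.222,0.117
2,0.365,0.379,-0.125,0.361,2.075,-0.252,-0.101,0.105,0.969,-2.835,4.484,0.181
3,0.371,0.415,-0.129,0.525,2.667,-0.243,-0.110,0.099,0.967,-2.361,3.184,0.210
4,0.380,0.458,-0.132,0.636,3.083,-0.187,-0.120,0.092,0.965,-1.887,2.184,0.204
5,0.390,0.506,-0.134,0.715,3.376,-0.102,-0.132,0.085,0.961,-1.441,1.392,0.181
6,0.401,0.559,-0.135,0.774,3.580,0.001,-0.145,0.077,0.957,-1.038,0.747,0.147
7,0.413,0.613,-0.134,0.824,3.721,0.116,-0.159,0.069,0.953,-0.687,0.205,0.109
8,0.426,0.670,-0.131,0.869,3.816,0.236,-0.174,0.061,0.947,-0.394,-0.262,0.071
9,0.440,0.728,-0.127,0.913,3.873,0.357,-0.188,0.053,0.941,-0.160,-0.673,0.033
10,0.454,0.786,-0.121,0.958,3.903,0.476,-0.203,0.045,0.934,0.013,-1.041,-0.002
11,0.468,0.844,-0.113,1.005,3.908,0.589,-0.218,0.038,0.926,0.127,-1.376,-0.035
12,0.484,0.903,-0.103,1.053,3.894,0.694,-0.233,0.031,0.918,0.186,-1.683,-0.064
13,0.500,0.961,-0.092,1.101,3.864,0.789,-0.248,0.024,0.909,0.195,-1.967,-0.090
14,0.517,1.019,-0.080,1.147,3.818,0.871,-0.263,0.018,0.899,0.160,-2.230,-0.114
15,0.534,1.076,-0.066,1.190,3.760,0.942,-0.278,0.012,0.889,0.091,-2.474,-0.137
16,0.552,1.131,-0.051,1.229,3.691,1.000,-0.292,0.007,0.878,-0.004,-2.702,-0.159
17,0.571,1.186,-0.036,1.261,3.613,1.046,-0.306,0.002,0.867,-0.115,-2.914,-0.182
18,0.590,1.240,-0.020,1.284,3.528,1.082,-0.319,-0.003,0.855,-0.234,-3.112,-0.208
19,0.609,1.292,-0.004,1.299,3.436,1.109,-0.332,-0.007,0.844,-0.354,-3.297,-0.236
20,0.629,1.343,0.013,1.303,3.339,1.129,-0.345,-0.011,0.832,-0.468,-3.469,-0.268
21,0.648,1.392,0.030,1.296,3.237,1.144,-0.357,-0.014,0.819,-0.575,-3.629,-0.304
22,0.668,1.440,0.047,1.278,3.133,1.154,-0.368,-0.017,0.807,-0.672,-3.778,-0.344
23,0.687,1.486,0.064,1.250,3.026,1.162,-0.379,-0.020,0.795,-0.758,-3.916,-0.388
24,0.705,1.531,0.082,1.212,2.917,1.168,-0.389,-0.023,0.783,-0.833,-4.044,-0.435
25,0.723,1.573,0.099,1.165,2.807,1.172,-0.399,-0.026,0.770,-0.899,-4.162,-0.484
26,0.740,1.615,0.117,1.109,2.696,1.177,-0.409,-0.028,0.758,-0.955,-4.270,-0.536
27,0.756,1.654,0.135,1.045,2.584,1.181,-0.417,-0.030,0.746,-1.002,-4.370,-0.588
28,0.771,1.692,0.152,0.975,2.472,1.185,-0.426,-0.033,0.735,-1.040,-4.461,-0.641
29,0.785,1.728,0.170,0.900,2.360,1.189,-0.433,-0.035,0.723,-1.066,-4.542,-0.694
30,0.798,1.763,0.188,0.823,2.249,1.192,-0.441,-0.037,0.712,-1.077,-4.615,-0.745
31,0.810,1.796,0.206,0.747,2.138,1.195,-0.448,-0.038,0.700,-1.071,-4.678,-0.794
32,0.821,1.827,0.224,0.674,2.029,1.196,-0.454,-0.040,0.690,-1.041,-4.731,-0.841
33,0.830,1.857,0.242,0.610,1.923,1.194,-0.460,-0.041,0.679,-0.985,-4.774,-0.883
34,0.839,1.885,0.259,0.559,1.822,1.187,-0.466,-0.042,0.669,-0.897,-4.805,-0.920
35,0.847,1.911,0.277,0.526,1.726,1.176,-0.471,-0.043,0.659,-0.780,-4.824,-0.952
36,0.855,1.937,0.295,0.518,1.638,1.158,-0.476,-0.044,0.649,-0.635,-4.831,-0.976
37,0.863,1.961,0.312,0.537,1.558,1.132,-0.481,-0.045,0.640,-0.474,-4.827,-0.994
38,0.871,1.984,0.328,0.587,1.489,1.099,-0.485,-0.046,0.631,-0.307,-4.812,-1.005
39,0.881,2.005,0.345,0.666,1.431,1.059,-0.489,-0.046,0.623,-0.150,-4.791,-1.011
40,0.891,2.027,0.360,0.772,1.384,1.012,-0.492,-0.047,0.614,-0.019,-4.763,-1.012
41,0.904,2.047,0.375,0.897,1.347,0.962,-0.495,-0.047,0.606,0.077,-4.734,-1.011
42,0.918,2.067,0.389,1.036,1.318,0.910,-0.498,-0.048,0.599,0.128,-4.704,-1.010
43,0.935,2.087,0.402,1.178,1.296,0.859,-0.501,-0.049,0.591,0.135,-4.676,-1.010
44,0.954,2.106,0.415,1.316,1.278,0.810,-0.504,-0.049,0.584,0.100,-4.650,-1.013
45,0.974,2.125,0.426,1.441,1.263,0.765,-0.506,-0.051,0.578,0.031,-4.629,-1.018
46,0.997,2.144,0.438,1.550,1.249,0.724,-0.508,-0.052,0.571,-0.062,-4.612,-1.026
47,1.021,2.162,0.448,1.638,1.235,0.687,-0.510,-0.053,0.565,-0.170,-4.599,-1.037
48,1.046,2.181,0.458,1.704,1.220,0.655,-0.511,-0.055,0.558,-0.284,-4.590,-1.049
49,1.072,2.199,0.468,1.747,1.204,0.627,-0.513,-0.057,0.553,-0.395,-4.583,-1.063
50,1.098,2.217,0.477,1.770,1.185,0.603,-0.514,-0.059,0.547,-0.497,-4.578,-1.077
51,1.125,2.235,0.486,1.775,1.164,0.580,-0.516,-0.062,0.541,-0.589,-4.574,-1.091
52,1.151,2.252,0.495,1.765,1.142,0.560,-0.517,-0.064,0.536,-0.666,-4.571,-1.104
53,1.178,2.269,0.503,1.742,1.118,0.541,-0.518,-0.067,0.530,-0.730,-4.569,-1.117
54,1.204,2.285,0.511,1.710,1.093,0.523,-0.519,-0.069,0.525,-0.781,-4.567,-1.128
55,1.229,2.302,0.518,1.670,1.067,0.506,-0.520,-0.072,0.520,-0.819,-4.564,-1.139
56,1.254,2.317,0.526,1.625,1.040,0.490,-0.521,-0.075,0.515,-0.847,-4.562,-1.148
57,1.278,2.333,0.533,1.576,1.012,0.474,-0.522,-0.077,0.511,-0.865,-4.559,-1.156
58,1.301,2.348,0.540,1.526,0.985,0.459,-0.522,-0.080,0.506,-0.876,-4.555,-1.163
59,1.323,2.362,0.547,1.474,0.957,0.444,-0.523,-0.083,0.502,-0.880,-4.552,-1.169
60,1.345,2.376,0.553,1.423,0.929,0.429,-0.523,-0.086,0.497,-0.879,-4.548,-1.175
61,1.366,2.390,0.560,1.372,0.902,0.415,-0.524,-0.088,0.493,-0.874,-4.543,-1.180
62,1.386,2.404,0.566,1.322,0.874,0.402,-0.524,-0.091,0.489,-0.865,-4.538,-1.184
63,1.406,2.416,0.572,1.274,0.848,0.388,-0.525,-0.094,0.485,-0.854,-4.533,-1.188
64,1.424,2.429,0.578,1.226,0.822,0.375,-0.525,-0.096,0.482,-0.842,-4.528,-1.191
65,1.443,2.441,0.583,1.181,0.796,0.363,-0.526,-0.099,0.478,-0.827,-4.522,-1.194
66,1.460,2.453,0.588,1.137,0.771,0.351,-0.526,-0.101,0.475,-0.812,-4.516,-1.197
67,1.477,2.464,0.594,1.095,0.746,0.339,-0.526,-0.104,0.471,-0.796,-4.511,-1.200
68,1.493,2.475,0.599,1.055,0.723,0.328,-0.527,-0.106,0.468,,,


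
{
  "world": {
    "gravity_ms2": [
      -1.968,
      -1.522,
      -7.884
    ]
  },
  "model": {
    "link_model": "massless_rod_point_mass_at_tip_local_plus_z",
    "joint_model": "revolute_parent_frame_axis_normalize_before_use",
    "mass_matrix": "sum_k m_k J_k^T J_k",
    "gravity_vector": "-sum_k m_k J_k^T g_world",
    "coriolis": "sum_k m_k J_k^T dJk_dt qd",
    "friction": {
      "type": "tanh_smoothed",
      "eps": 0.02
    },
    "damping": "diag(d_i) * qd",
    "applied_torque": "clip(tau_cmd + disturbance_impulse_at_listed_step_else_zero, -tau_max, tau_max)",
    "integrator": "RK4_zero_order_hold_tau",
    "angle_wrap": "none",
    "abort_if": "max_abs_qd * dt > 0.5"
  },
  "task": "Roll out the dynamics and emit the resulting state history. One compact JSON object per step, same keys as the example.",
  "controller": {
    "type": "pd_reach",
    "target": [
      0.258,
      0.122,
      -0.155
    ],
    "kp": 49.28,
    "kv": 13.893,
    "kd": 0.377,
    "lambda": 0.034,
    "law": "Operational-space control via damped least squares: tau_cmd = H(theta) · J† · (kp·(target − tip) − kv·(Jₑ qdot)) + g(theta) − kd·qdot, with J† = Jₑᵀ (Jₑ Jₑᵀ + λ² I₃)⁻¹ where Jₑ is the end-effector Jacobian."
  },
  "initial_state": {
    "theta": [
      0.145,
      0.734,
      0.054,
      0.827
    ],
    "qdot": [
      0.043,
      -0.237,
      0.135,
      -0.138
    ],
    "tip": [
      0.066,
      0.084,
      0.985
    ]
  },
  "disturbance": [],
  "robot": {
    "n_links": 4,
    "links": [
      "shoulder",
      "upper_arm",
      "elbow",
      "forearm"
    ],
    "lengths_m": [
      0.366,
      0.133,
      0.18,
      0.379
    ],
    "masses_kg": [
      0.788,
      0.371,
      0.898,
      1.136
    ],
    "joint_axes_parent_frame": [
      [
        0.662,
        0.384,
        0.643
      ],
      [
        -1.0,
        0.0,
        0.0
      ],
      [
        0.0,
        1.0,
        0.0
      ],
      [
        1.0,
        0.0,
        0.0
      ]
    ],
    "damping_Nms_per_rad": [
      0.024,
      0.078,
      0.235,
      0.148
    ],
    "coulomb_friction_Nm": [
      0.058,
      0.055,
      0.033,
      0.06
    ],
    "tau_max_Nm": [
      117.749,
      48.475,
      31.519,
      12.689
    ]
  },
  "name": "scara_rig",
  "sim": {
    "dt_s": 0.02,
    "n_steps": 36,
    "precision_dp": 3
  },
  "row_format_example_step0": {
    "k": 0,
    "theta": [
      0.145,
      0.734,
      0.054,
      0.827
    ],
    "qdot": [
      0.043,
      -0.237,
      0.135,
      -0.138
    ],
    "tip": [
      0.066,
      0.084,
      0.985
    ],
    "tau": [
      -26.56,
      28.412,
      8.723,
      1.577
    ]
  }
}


{"k":1,"theta":[0.146,0.772,0.065,0.893],"qdot":[-0.002,3.902,1.006,6.538],"tip":[0.07,0.083,0.975],"tau":[-18.42,17.924,6.121,-1.091]}
{"k":2,"theta":[0.14,0.863,0.097,1.049],"qdot":[-0.682,5.081,2.362,8.81],"tip":[0.075,0.084,0.949],"tau":[-10.513,9.894,4.12,-1.138]}
{"k":3,"theta":[0.12,0.967,0.16,1.229],"qdot":[-1.331,5.302,4.092,9.16],"tip":[0.081,0.089,0.914],"tau":[-3.539,4.172,2.971,-0.824]}
{"k":4,"theta":[0.091,1.075,0.261,1.407],"qdot":[-1.565,5.534,6.071,8.637],"tip":[0.086,0.097,0.874],"tau":[2.734,0.338,2.518,-0.822]}
{"k":5,"theta":[0.063,1.191,0.4,1.57],"qdot":[-1.154,6.165,7.873,7.658],"tip":[0.085,0.106,0.832],"tau":[8.876,-1.928,2.532,-1.29]}
{"k":6,"theta":[0.052,1.326,0.566,1.711],"qdot":[0.076,7.299,8.623,6.475],"tip":[0.08,0.117,0.791],"tau":[14.638,-2.936,2.653,-2.106]}
{"k":7,"theta":[0.074,1.488,0.731,1.828],"qdot":[2.076,8.875,7.784,5.211],"tip":[0.07,0.131,0.753],"tau":[17.682,-3.33,2.313,-2.733]}
{"k":8,"theta":[0.139,1.682,0.868,1.917],"qdot":[4.39,10.573,5.872,3.649],"tip":[0.061,0.144,0.715],"tau":[16.112,-3.913,1.52,-2.572]}
{"k":9,"theta":[0.246,1.906,0.964,1.97],"qdot":[6.406,11.743,3.743,1.556],"tip":[0.057,0.156,0.676],"tau":[11.877,-4.897,1.006,-1.636]}
{"k":10,"theta":[0.389,2.144,1.02,1.978],"qdot":[7.945,11.923,1.947,-0.826],"tip":[0.057,0.166,0.634],"tau":[7.67,-5.999,1.039,-0.418]}
{"k":11,"theta":[0.56,2.375,1.047,1.939],"qdot":[9.16,11.128,0.836,-3.011],"tip":[0.059,0.172,0.591],"tau":[4.629,-6.941,1.429,0.661]}
{"k":12,"theta":[0.752,2.584,1.061,1.862],"qdot":[10.136,9.8,0.638,-4.639],"tip":[0.062,0.177,0.547],"tau":[2.84,-7.639,2.053,1.454]}
{"k":13,"theta":[0.961,2.767,1.081,1.761],"qdot":[10.735,8.577,1.353,-5.411],"tip":[0.064,0.179,0.504],"tau":[1.651,-8.161,2.916,1.807]}
{"k":14,"theta":[1.176,2.931,1.121,1.654],"qdot":[10.761,7.954,2.628,-5.183],"tip":[0.063,0.18,0.462],"tau":[0.335,-8.544,3.785,1.597]}
{"k":15,"theta":[1.386,3.089,1.188,1.559],"qdot":[10.214,7.988,3.919,-4.188],"tip":[0.061,0.179,0.423],"tau":[-0.89,-8.749,4.441,0.892]}
{"k":16,"theta":[1.582,3.253,1.277,1.488],"qdot":[9.341,8.393,4.88,-2.979],"tip":[0.058,0.177,0.385],"tau":[-1.86,-8.755,5.036,-0.057]}
{"k":17,"theta":[1.759,3.426,1.381,1.439],"qdot":[8.38,8.853,5.493,-1.969],"tip":[0.053,0.175,0.351],"tau":[-3.168,-8.602,5.726,-1.043]}
{"k":18,"theta":[1.916,3.606,1.496,1.407],"qdot":[7.354,9.148,5.847,-1.263],"tip":[0.048,0.172,0.318],"tau":[-5.784,-8.348,6.577,-1.983]}
{"k":19,"theta":[2.05,3.789,1.615,1.387],"qdot":[6.08,9.063,5.972,-0.779],"tip":[0.043,0.17,0.289],"tau":[-10.267,-7.952,7.569,-2.84]}
{"k":20,"theta":[2.154,3.965,1.734,1.375],"qdot":[4.281,8.349,5.813,-0.38],"tip":[0.036,0.168,0.261],"tau":[-15.746,-7.25,8.469,-3.563]}
{"k":21,"theta":[2.215,4.118,1.846,1.372],"qdot":[1.821,6.91,5.362,0.045],"tip":[0.03,0.166,0.237],"tau":[-20.105,-6.182,8.884,-4.094]}
{"k":22,"theta":[2.222,4.239,1.948,1.377],"qdot":[-1.105,5.099,4.839,0.471],"tip":[0.026,0.165,0.214],"tau":[-21.853,-5.02,8.629,-4.379]}
{"k":23,"theta":[2.17,4.325,2.042,1.39],"qdot":[-4.089,3.527,4.534,0.752],"tip":[0.024,0.163,0.192],"tau":[-21.267,-4.178,7.909,-4.456]}
{"k":24,"theta":[2.06,4.385,2.132,1.405],"qdot":[-6.826,2.568,4.537,0.744],"tip":[0.024,0.161,0.171],"tau":[-19.207,-3.854,6.965,-4.357]}
{"k":25,"theta":[1.9,4.432,2.224,1.417],"qdot":[-9.151,2.247,4.74,0.395],"tip":[0.026,0.161,0.15],"tau":[-15.72,-3.967,5.659,-4.126]}
{"k":26,"theta":[1.699,4.477,2.32,1.42],"qdot":[-10.927,2.363,4.905,-0.227],"tip":[0.03,0.162,0.128],"tau":[-10.044,-4.296,3.607,-3.827]}
{"k":27,"theta":[1.47,4.525,2.415,1.41],"qdot":[-11.95,2.557,4.709,-0.879],"tip":[0.037,0.163,0.106],"tau":[-2.624,-4.596,1.003,-3.574]}
{"k":28,"theta":[1.23,4.576,2.502,1.388],"qdot":[-12.045,2.587,4.057,-1.334],"tip":[0.046,0.163,0.084],"tau":[3.126,-4.702,-0.875,-3.391]}
{"k":29,"theta":[0.995,4.625,2.573,1.359],"qdot":[-11.447,2.365,3.178,-1.473],"tip":[0.056,0.162,0.064],"tau":[4.68,-4.565,-1.275,-3.306]}
{"k":30,"theta":[0.774,4.67,2.63,1.329],"qdot":[-10.666,2.103,2.477,-1.505],"tip":[0.068,0.158,0.046],"tau":[3.294,-4.319,-0.802,-3.233]}
{"k":31,"theta":[0.567,4.711,2.675,1.298],"qdot":[-10.078,1.864,2.071,-1.542],"tip":[0.079,0.152,0.031],"tau":[1.053,-4.046,-0.198,-3.139]}
{"k":32,"theta":[0.368,4.746,2.715,1.267],"qdot":[-9.801,1.605,1.913,-1.571],"tip":[0.091,0.145,0.018],"tau":[-0.864,-3.764,0.172,-3.024]}
{"k":33,"theta":[0.172,4.775,2.753,1.235],"qdot":[-9.799,1.299,1.937,-1.569],"tip":[0.101,0.138,0.007],"tau":[-1.782,-3.48,0.134,-2.886]}
{"k":34,"theta":[-0.025,4.797,2.793,1.204],"qdot":[-9.947,0.924,2.077,-1.501],"tip":[0.11,0.131,-0.002],"tau":[-1.161,-3.195,-0.415,-2.72]}
{"k":35,"theta":[-0.225,4.812,2.837,1.176],"qdot":[-10.049,0.49,2.27,-1.35],"tip":[0.118,0.126,-0.01],"tau":[1.138,-2.899,-1.448,-2.512]}
{"k":36,"theta":[-0.425,4.817,2.884,1.151],"qdot":[-9.898,0.045,2.454,-1.133],"tip":[0.125,0.122,-0.02]}
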